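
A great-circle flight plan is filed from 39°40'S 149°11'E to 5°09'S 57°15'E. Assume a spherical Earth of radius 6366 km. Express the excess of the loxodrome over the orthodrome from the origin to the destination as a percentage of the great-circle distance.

Great circle: σ = 1.5394 rad → d_gc = Rσ = 9799.6 km
Rhumb: Δφ = +0.6024, Δλ = -1.6045, Δψ = +0.6653, q = Δφ/Δψ = 0.9055 → d_rh = R√(Δφ²+q²Δλ²) = 10012.4 km
Excess = (10012.4 − 9799.6) / 9799.6 = 212.8 / 9799.6 = 2.17% ≈ 2.2%

2.2%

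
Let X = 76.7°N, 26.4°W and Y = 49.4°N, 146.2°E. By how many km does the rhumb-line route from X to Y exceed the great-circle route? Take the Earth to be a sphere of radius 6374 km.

Great circle: cos σ = sin φ₁ sin φ₂ + cos φ₁ cos φ₂ cos Δλ,  σ = 0.9392 rad → d_gc = 5986.387 km
Rhumb line: Δψ = -1.1546, q = Δφ/Δψ = 0.4127, d_rh = R√(Δφ²+q²Δλ²) = 8485.890 km
Excess = 8485.890 − 5986.387 = 2499.503 ≈ 2500 km

2500 km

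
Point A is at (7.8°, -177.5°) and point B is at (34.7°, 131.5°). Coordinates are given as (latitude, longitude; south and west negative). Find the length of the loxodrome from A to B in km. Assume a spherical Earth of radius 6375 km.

Δψ = ln[tan(π/4+φ₂/2)/tan(π/4+φ₁/2)] = +0.5099;  Δφ = +0.4695 rad,  Δλ = -0.8901 rad
q = Δφ/Δψ = 0.9208
d = R·√(Δφ² + q²Δλ²) = 6375·0.94453 = 6021 km

6021 km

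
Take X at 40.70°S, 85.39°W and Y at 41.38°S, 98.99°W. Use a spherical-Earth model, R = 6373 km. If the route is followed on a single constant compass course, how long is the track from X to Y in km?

1143 km

Δψ = ln[tan(π/4+φ₂/2)/tan(π/4+φ₁/2)] = -0.0157;  Δφ = -0.0119 rad,  Δλ = -0.2374 rad
q = Δφ/Δψ = 0.7542
d = R·√(Δφ² + q²Δλ²) = 6373·0.17942 = 1143 km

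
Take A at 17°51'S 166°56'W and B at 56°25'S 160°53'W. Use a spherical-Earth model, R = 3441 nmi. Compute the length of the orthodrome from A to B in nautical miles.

2332 nmi

Haversine: a = sin²(Δφ/2)+cos φ₁ cos φ₂ sin²(Δλ/2) = 0.11052;  σ = 2·atan2(√a,√(1−a))
σ = 38.835° → d = Rσ = 3441·0.67781 = 2332 nmi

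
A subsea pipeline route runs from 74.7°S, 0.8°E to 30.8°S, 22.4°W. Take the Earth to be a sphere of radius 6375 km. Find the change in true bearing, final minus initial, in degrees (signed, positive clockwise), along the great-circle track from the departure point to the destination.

+20.0°

Initial bearing θ₁ = atan2(sin Δλ cos φ₂, cos φ₁ sin φ₂ − sin φ₁ cos φ₂ cos Δλ) = 331.62°
Final bearing θ₂ = (initial bearing from the destination back to the start) + 180° = 351.60°
Δθ = θ₂ − θ₁ = +20.0°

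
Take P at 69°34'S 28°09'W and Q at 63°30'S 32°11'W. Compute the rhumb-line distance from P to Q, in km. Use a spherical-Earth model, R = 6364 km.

697 km

Δψ = ln[tan(π/4+φ₂/2)/tan(π/4+φ₁/2)] = +0.2674;  Δφ = +0.1059 rad,  Δλ = -0.0704 rad
q = Δφ/Δψ = 0.3960
d = R·√(Δφ² + q²Δλ²) = 6364·0.10949 = 697 km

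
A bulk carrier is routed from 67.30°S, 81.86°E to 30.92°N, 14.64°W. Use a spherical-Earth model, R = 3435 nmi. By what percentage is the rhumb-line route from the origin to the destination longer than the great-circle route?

Great circle: σ = 2.1077 rad → d_gc = Rσ = 7240.1 nmi
Rhumb: Δφ = +1.7143, Δλ = -1.6842, Δψ = +2.1737, q = Δφ/Δψ = 0.7886 → d_rh = R√(Δφ²+q²Δλ²) = 7449.2 nmi
Excess = (7449.2 − 7240.1) / 7240.1 = 209.1 / 7240.1 = 2.89% ≈ 2.9%

2.9%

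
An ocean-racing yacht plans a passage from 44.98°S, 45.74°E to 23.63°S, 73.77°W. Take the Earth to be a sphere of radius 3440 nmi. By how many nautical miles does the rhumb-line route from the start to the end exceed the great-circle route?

Great circle: cos σ = sin φ₁ sin φ₂ + cos φ₁ cos φ₂ cos Δλ,  σ = 1.6067 rad → d_gc = 5527.0 nmi
Rhumb line: Δψ = +0.4562, q = Δφ/Δψ = 0.8167, d_rh = R√(Δφ²+q²Δλ²) = 5998.8 nmi
Excess = 5998.8 − 5527.0 = 471.8 ≈ 472 nmi

472 nmi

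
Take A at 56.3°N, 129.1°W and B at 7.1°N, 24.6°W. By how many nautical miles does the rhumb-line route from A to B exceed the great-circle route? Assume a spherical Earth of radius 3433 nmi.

Great circle: cos σ = sin φ₁ sin φ₂ + cos φ₁ cos φ₂ cos Δλ,  σ = 1.6058 rad → d_gc = 5512.8 nmi
Rhumb line: Δψ = -1.0702, q = Δφ/Δψ = 0.8024, d_rh = R√(Δφ²+q²Δλ²) = 5824.9 nmi
Excess = 5824.9 − 5512.8 = 312.1 ≈ 312 nmi

312 nmi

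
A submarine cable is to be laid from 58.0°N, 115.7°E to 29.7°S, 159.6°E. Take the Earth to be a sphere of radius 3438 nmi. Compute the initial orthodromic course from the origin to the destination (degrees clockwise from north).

θ = atan2( sin Δλ·cos φ₂ ,  cos φ₁ sin φ₂ − sin φ₁ cos φ₂ cos Δλ )
  = atan2(+0.6023, -0.7933) = 142.79°

142.8°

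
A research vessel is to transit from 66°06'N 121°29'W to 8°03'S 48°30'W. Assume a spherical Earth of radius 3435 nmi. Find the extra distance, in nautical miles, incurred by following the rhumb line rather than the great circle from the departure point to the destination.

Great circle: cos σ = sin φ₁ sin φ₂ + cos φ₁ cos φ₂ cos Δλ,  σ = 1.5814 rad → d_gc = 5432.2 nmi
Rhumb line: Δψ = -1.6938, q = Δφ/Δψ = 0.7641, d_rh = R√(Δφ²+q²Δλ²) = 5562.2 nmi
Excess = 5562.2 − 5432.2 = 130.0 ≈ 130 nmi

130 nmi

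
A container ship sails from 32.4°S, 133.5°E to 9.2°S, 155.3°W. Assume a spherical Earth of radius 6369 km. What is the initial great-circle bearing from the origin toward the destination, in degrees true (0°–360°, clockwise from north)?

N = sin Δλ·cos φ₂ = +0.9345;  D = cos φ₁ sin φ₂ − sin φ₁ cos φ₂ cos Δλ = +0.0355
initial course = atan2(N, D) = 87.83°

87.8°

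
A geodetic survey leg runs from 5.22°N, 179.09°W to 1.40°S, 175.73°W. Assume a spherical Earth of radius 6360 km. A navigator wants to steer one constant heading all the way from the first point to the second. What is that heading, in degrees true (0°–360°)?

153.1°

Δψ = ln[tan(π/4+φ₂/2)/tan(π/4+φ₁/2)] = -0.1157
Δλ = +0.0586 rad (taken the short way round)
course = atan2(Δλ, Δψ) = 153.12°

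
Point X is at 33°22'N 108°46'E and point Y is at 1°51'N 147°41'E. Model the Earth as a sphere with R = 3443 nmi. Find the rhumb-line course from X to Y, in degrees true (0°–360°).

130.8°

Meridional parts: M(φ₁)=+0.6184, M(φ₂)=+0.0323 → ΔM = -0.5861;  Δλ = +0.6792 rad
tan C = Δλ / ΔM = -1.1589 → C = 130.79°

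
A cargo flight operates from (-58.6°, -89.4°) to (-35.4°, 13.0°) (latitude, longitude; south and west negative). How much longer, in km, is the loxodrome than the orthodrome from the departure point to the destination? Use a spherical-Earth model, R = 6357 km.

649 km

Great circle: cos σ = sin φ₁ sin φ₂ + cos φ₁ cos φ₂ cos Δλ,  σ = 1.1557 rad → d_gc = 7347.0 km
Rhumb line: Δψ = +0.6077, q = Δφ/Δψ = 0.6663, d_rh = R√(Δφ²+q²Δλ²) = 7995.7 km
Excess = 7995.7 − 7347.0 = 648.7 ≈ 649 km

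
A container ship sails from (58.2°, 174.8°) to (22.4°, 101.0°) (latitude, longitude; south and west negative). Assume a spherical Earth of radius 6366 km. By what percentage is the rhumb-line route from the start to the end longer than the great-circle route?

3.4%

Great circle: σ = 1.0930 rad → d_gc = Rσ = 6958.3 km
Rhumb: Δφ = -0.6248, Δλ = -1.2881, Δψ = -0.8545, q = Δφ/Δψ = 0.7313 → d_rh = R√(Δφ²+q²Δλ²) = 7195.5 km
Excess = (7195.5 − 6958.3) / 6958.3 = 237.2 / 6958.3 = 3.41% ≈ 3.4%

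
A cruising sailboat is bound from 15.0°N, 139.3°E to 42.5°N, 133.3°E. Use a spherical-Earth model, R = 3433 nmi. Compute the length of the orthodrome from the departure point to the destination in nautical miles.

1676 nmi

Haversine: a = sin²(Δφ/2)+cos φ₁ cos φ₂ sin²(Δλ/2) = 0.05845;  σ = 2·atan2(√a,√(1−a))
σ = 27.980° → d = Rσ = 3433·0.48835 = 1676 nmi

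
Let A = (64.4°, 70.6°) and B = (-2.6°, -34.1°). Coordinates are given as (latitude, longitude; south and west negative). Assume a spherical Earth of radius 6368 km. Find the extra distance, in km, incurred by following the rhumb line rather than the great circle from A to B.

647 km

Great circle: cos σ = sin φ₁ sin φ₂ + cos φ₁ cos φ₂ cos Δλ,  σ = 1.7218 rad → d_gc = 10964.5 km
Rhumb line: Δψ = -1.5273, q = Δφ/Δψ = 0.7656, d_rh = R√(Δφ²+q²Δλ²) = 11611.5 km
Excess = 11611.5 − 10964.5 = 647.0 ≈ 647 km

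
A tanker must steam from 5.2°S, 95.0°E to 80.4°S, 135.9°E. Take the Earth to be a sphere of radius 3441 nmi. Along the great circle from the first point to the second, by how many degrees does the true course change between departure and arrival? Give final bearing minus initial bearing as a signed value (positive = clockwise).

-35.5°

At departure: θ₁ = atan2(sin Δλ cos φ₂, cos φ₁ sin φ₂ − sin φ₁ cos φ₂ cos Δλ) = 173.58°
At arrival: θ₂ = atan2(sin Δλ cos φ₁, −cos φ₂ sin φ₁ + sin φ₂ cos φ₁ cos Δλ) = 138.11°
Δθ = θ₂ − θ₁ = -35.5°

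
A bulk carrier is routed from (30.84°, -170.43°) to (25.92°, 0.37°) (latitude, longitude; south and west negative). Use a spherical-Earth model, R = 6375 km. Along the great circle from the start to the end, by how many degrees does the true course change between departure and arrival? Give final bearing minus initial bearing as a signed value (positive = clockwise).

Initial bearing θ₁ = atan2(sin Δλ cos φ₂, cos φ₁ sin φ₂ − sin φ₁ cos φ₂ cos Δλ) = 9.82°
Final bearing θ₂ = (initial bearing from the destination back to the start) + 180° = 170.63°
Δθ = θ₂ − θ₁ = +160.8°

+160.8°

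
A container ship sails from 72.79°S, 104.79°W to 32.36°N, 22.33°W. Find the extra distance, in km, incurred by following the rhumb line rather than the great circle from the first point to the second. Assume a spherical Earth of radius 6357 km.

Great circle: cos σ = sin φ₁ sin φ₂ + cos φ₁ cos φ₂ cos Δλ,  σ = 2.0697 rad → d_gc = 13157.19 km
Rhumb line: Δψ = +2.4858, q = Δφ/Δψ = 0.7383, d_rh = R√(Δφ²+q²Δλ²) = 13480.73 km
Excess = 13480.73 − 13157.19 = 323.54 ≈ 324 km

324 km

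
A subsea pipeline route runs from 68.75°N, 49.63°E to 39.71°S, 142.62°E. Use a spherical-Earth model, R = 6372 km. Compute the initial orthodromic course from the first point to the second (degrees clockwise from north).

N = sin Δλ·cos φ₂ = +0.7682;  D = cos φ₁ sin φ₂ − sin φ₁ cos φ₂ cos Δλ = -0.1942
initial course = atan2(N, D) = 104.18°

104.2°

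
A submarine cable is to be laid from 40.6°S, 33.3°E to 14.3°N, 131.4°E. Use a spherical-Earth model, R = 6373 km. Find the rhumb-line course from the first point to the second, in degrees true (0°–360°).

Meridional parts: M(φ₁)=-0.7766, M(φ₂)=+0.2522 → ΔM = +1.0289;  Δλ = +1.7122 rad
tan C = Δλ / ΔM = +1.6641 → C = 59.00°

59.0°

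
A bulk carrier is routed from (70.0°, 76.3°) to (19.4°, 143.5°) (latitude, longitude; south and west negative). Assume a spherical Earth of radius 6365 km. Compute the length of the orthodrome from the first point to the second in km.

7118 km

cos σ = sin φ₁ sin φ₂ + cos φ₁ cos φ₂ cos Δλ
      = sin(70.00°)sin(19.40°) + cos(70.00°)cos(19.40°)cos(67.20°) = 0.4371
σ = 64.078° → d = Rσ = 6365·1.11838 = 7118 km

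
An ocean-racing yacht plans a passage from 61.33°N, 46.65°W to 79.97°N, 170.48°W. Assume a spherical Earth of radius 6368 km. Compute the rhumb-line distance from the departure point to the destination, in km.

Δψ = ln[tan(π/4+φ₂/2)/tan(π/4+φ₁/2)] = +1.0689;  Δφ = +0.3253 rad,  Δλ = -2.1612 rad
q = Δφ/Δψ = 0.3044
d = R·√(Δφ² + q²Δλ²) = 6368·0.73385 = 4673 km

4673 km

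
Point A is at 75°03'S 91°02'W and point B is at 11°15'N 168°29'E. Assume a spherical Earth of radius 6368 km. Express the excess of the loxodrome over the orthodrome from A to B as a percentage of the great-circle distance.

Great circle: σ = 1.8075 rad → d_gc = Rσ = 11510.3 km
Rhumb: Δφ = +1.5062, Δλ = -1.7538, Δψ = +2.2286, q = Δφ/Δψ = 0.6759 → d_rh = R√(Δφ²+q²Δλ²) = 12205.4 km
Excess = (12205.4 − 11510.3) / 11510.3 = 695.1 / 11510.3 = 6.04% ≈ 6.0%

6.0%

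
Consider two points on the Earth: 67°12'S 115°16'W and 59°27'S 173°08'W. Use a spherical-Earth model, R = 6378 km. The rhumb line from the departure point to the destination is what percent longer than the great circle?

3.5%

Great circle: σ = 0.4541 rad → d_gc = Rσ = 2896.2 km
Rhumb: Δφ = +0.1353, Δλ = -1.0100, Δψ = +0.3034, q = Δφ/Δψ = 0.4459 → d_rh = R√(Δφ²+q²Δλ²) = 2998.8 km
Excess = (2998.8 − 2896.2) / 2896.2 = 102.6 / 2896.2 = 3.54% ≈ 3.5%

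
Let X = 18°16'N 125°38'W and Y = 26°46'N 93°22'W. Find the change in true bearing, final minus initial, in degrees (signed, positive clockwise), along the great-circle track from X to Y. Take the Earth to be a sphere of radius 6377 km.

At departure: θ₁ = atan2(sin Δλ cos φ₂, cos φ₁ sin φ₂ − sin φ₁ cos φ₂ cos Δλ) = 68.16°
At arrival: θ₂ = atan2(sin Δλ cos φ₁, −cos φ₂ sin φ₁ + sin φ₂ cos φ₁ cos Δλ) = 80.84°
Δθ = θ₂ − θ₁ = +12.7°

+12.7°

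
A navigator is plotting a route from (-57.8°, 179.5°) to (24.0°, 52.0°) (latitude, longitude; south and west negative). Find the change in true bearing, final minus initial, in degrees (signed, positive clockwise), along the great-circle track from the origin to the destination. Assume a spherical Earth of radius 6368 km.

+75.9°

At departure: θ₁ = atan2(sin Δλ cos φ₂, cos φ₁ sin φ₂ − sin φ₁ cos φ₂ cos Δλ) = 250.70°
At arrival: θ₂ = atan2(sin Δλ cos φ₁, −cos φ₂ sin φ₁ + sin φ₂ cos φ₁ cos Δλ) = 326.60°
Δθ = θ₂ − θ₁ = +75.9°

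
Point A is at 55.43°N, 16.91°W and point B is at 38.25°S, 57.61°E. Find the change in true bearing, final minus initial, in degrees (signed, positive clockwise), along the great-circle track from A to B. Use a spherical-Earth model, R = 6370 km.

+18.9°

At departure: θ₁ = atan2(sin Δλ cos φ₂, cos φ₁ sin φ₂ − sin φ₁ cos φ₂ cos Δλ) = 124.69°
At arrival: θ₂ = atan2(sin Δλ cos φ₁, −cos φ₂ sin φ₁ + sin φ₂ cos φ₁ cos Δλ) = 143.55°
Δθ = θ₂ − θ₁ = +18.9°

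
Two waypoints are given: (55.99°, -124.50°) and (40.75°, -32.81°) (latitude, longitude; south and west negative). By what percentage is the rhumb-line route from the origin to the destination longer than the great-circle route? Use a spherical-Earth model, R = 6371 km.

Great circle: σ = 1.0138 rad → d_gc = Rσ = 6459.2 km
Rhumb: Δφ = -0.2660, Δλ = +1.6003, Δψ = -0.4046, q = Δφ/Δψ = 0.6573 → d_rh = R√(Δφ²+q²Δλ²) = 6912.8 km
Excess = (6912.8 − 6459.2) / 6459.2 = 453.6 / 6459.2 = 7.02% ≈ 7.0%

7.0%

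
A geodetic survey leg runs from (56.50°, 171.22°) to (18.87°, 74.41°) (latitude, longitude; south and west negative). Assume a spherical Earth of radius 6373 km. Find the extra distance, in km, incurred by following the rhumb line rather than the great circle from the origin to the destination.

Great circle: cos σ = sin φ₁ sin φ₂ + cos φ₁ cos φ₂ cos Δλ,  σ = 1.3615 rad → d_gc = 8676.9 km
Rhumb line: Δψ = -0.8653, q = Δφ/Δψ = 0.7590, d_rh = R√(Δφ²+q²Δλ²) = 9182.6 km
Excess = 9182.6 − 8676.9 = 505.7 ≈ 506 km

506 km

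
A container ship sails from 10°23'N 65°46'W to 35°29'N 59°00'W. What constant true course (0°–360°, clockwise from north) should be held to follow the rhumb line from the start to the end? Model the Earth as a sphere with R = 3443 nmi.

13.8°

Meridional parts: M(φ₁)=+0.1822, M(φ₂)=+0.6632 → ΔM = +0.4809;  Δλ = +0.1181 rad
tan C = Δλ / ΔM = +0.2456 → C = 13.80°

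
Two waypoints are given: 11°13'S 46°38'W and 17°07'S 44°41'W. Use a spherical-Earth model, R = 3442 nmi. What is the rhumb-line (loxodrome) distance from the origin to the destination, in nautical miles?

Δψ = ln[tan(π/4+φ₂/2)/tan(π/4+φ₁/2)] = -0.1063;  Δφ = -0.1030 rad,  Δλ = +0.0340 rad
q = Δφ/Δψ = 0.9691
d = R·√(Δφ² + q²Δλ²) = 3442·0.10813 = 372 nmi

372 nmi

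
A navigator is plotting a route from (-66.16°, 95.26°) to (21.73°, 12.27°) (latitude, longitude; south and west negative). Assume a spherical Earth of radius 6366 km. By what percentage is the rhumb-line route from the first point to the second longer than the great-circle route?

Great circle: σ = 1.8680 rad → d_gc = Rσ = 11891.5 km
Rhumb: Δφ = +1.5340, Δλ = -1.4484, Δψ = +1.9441, q = Δφ/Δψ = 0.7890 → d_rh = R√(Δφ²+q²Δλ²) = 12177.6 km
Excess = (12177.6 − 11891.5) / 11891.5 = 286.1 / 11891.5 = 2.41% ≈ 2.4%

2.4%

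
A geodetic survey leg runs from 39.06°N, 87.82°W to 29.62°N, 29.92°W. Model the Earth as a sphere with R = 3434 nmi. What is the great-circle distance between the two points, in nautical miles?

2872 nmi

Haversine: a = sin²(Δφ/2)+cos φ₁ cos φ₂ sin²(Δλ/2) = 0.16493;  σ = 2·atan2(√a,√(1−a))
σ = 47.922° → d = Rσ = 3434·0.83639 = 2872 nmi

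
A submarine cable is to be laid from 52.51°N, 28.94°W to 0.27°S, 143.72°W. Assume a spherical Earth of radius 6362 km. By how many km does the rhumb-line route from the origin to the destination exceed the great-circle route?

Great circle: cos σ = sin φ₁ sin φ₂ + cos φ₁ cos φ₂ cos Δλ,  σ = 1.8326 rad → d_gc = 11659.1 km
Rhumb line: Δψ = -1.0854, q = Δφ/Δψ = 0.8487, d_rh = R√(Δφ²+q²Δλ²) = 12302.2 km
Excess = 12302.2 − 11659.1 = 643.1 ≈ 643 km

643 km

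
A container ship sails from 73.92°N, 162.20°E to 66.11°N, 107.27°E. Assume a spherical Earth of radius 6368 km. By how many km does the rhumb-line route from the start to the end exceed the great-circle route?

Great circle: cos σ = sin φ₁ sin φ₂ + cos φ₁ cos φ₂ cos Δλ,  σ = 0.3393 rad → d_gc = 2160.4 km
Rhumb line: Δψ = -0.4039, q = Δφ/Δψ = 0.3375, d_rh = R√(Δφ²+q²Δλ²) = 2235.6 km
Excess = 2235.6 − 2160.4 = 75.2 ≈ 75 km

75 km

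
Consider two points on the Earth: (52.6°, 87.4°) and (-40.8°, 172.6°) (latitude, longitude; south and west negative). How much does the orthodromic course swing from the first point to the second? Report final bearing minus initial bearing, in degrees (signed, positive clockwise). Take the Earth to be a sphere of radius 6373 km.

At departure: θ₁ = atan2(sin Δλ cos φ₂, cos φ₁ sin φ₂ − sin φ₁ cos φ₂ cos Δλ) = 120.66°
At arrival: θ₂ = atan2(sin Δλ cos φ₁, −cos φ₂ sin φ₁ + sin φ₂ cos φ₁ cos Δλ) = 136.36°
Δθ = θ₂ − θ₁ = +15.7°

+15.7°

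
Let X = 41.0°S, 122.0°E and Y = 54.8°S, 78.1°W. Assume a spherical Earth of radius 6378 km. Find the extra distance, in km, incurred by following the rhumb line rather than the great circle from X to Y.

2730 km

Great circle: cos σ = sin φ₁ sin φ₂ + cos φ₁ cos φ₂ cos Δλ,  σ = 1.4429 rad → d_gc = 9202.8 km
Rhumb line: Δψ = -0.3623, q = Δφ/Δψ = 0.6648, d_rh = R√(Δφ²+q²Δλ²) = 11932.4 km
Excess = 11932.4 − 9202.8 = 2729.6 ≈ 2730 km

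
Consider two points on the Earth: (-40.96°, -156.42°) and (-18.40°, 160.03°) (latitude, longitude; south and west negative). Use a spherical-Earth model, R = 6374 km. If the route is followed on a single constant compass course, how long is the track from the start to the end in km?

4862 km

Rhumb course C = atan2(Δλ, Δψ) with Δψ = ln[tan(π/4+φ₂/2)/tan(π/4+φ₁/2)] = +0.4581, Δλ = -0.7601 → C = 301.08°
d = R·|Δφ| / |cos C| = 6374·0.39375 / 0.51622 = 4862 km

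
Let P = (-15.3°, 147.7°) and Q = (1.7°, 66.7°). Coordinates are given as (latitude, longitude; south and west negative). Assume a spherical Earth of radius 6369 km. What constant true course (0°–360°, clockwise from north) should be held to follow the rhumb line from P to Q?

Δψ = ln[tan(π/4+φ₂/2)/tan(π/4+φ₁/2)] = +0.2999
Δλ = -1.4137 rad (taken the short way round)
course = atan2(Δλ, Δψ) = 281.98°

282.0°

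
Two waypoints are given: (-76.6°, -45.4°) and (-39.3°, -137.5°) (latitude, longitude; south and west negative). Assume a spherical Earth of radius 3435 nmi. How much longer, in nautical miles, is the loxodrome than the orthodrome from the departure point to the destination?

268 nmi

Great circle: cos σ = sin φ₁ sin φ₂ + cos φ₁ cos φ₂ cos Δλ,  σ = 0.9153 rad → d_gc = 3144.00 nmi
Rhumb line: Δψ = +1.3945, q = Δφ/Δψ = 0.4668, d_rh = R√(Δφ²+q²Δλ²) = 3412.49 nmi
Excess = 3412.49 − 3144.00 = 268.49 ≈ 268 nmi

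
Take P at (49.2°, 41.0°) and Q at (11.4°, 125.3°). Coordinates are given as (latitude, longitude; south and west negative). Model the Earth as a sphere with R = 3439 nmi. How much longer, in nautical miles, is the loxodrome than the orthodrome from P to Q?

Great circle: cos σ = sin φ₁ sin φ₂ + cos φ₁ cos φ₂ cos Δλ,  σ = 1.3559 rad → d_gc = 4662.95 nmi
Rhumb line: Δψ = -0.7888, q = Δφ/Δψ = 0.8363, d_rh = R√(Δφ²+q²Δλ²) = 4801.54 nmi
Excess = 4801.54 − 4662.95 = 138.59 ≈ 139 nmi

139 nmi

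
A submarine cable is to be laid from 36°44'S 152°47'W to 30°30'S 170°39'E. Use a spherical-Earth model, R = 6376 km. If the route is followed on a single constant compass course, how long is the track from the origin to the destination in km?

Δψ = ln[tan(π/4+φ₂/2)/tan(π/4+φ₁/2)] = +0.1308;  Δφ = +0.1088 rad,  Δλ = -0.6382 rad
q = Δφ/Δψ = 0.8320
d = R·√(Δφ² + q²Δλ²) = 6376·0.54201 = 3456 km

3456 km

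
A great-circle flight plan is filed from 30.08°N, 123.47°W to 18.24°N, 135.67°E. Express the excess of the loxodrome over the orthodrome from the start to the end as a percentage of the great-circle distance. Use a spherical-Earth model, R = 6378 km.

3.0%

Great circle: σ = 1.5688 rad → d_gc = Rσ = 10005.6 km
Rhumb: Δφ = -0.2066, Δλ = -1.7603, Δψ = -0.2271, q = Δφ/Δψ = 0.9101 → d_rh = R√(Δφ²+q²Δλ²) = 10303.0 km
Excess = (10303.0 − 10005.6) / 10005.6 = 297.4 / 10005.6 = 2.97% ≈ 3.0%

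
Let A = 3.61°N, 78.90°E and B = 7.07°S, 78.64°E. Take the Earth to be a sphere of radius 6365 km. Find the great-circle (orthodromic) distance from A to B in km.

Haversine: a = sin²(Δφ/2)+cos φ₁ cos φ₂ sin²(Δλ/2) = 0.00867;  σ = 2·atan2(√a,√(1−a))
σ = 10.683° → d = Rσ = 6365·0.18646 = 1187 km

1187 km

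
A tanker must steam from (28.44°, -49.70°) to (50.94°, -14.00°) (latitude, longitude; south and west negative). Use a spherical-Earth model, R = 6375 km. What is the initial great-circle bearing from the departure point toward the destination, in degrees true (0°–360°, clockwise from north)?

39.9°

N = sin Δλ·cos φ₂ = +0.3677;  D = cos φ₁ sin φ₂ − sin φ₁ cos φ₂ cos Δλ = +0.4391
initial course = atan2(N, D) = 39.94°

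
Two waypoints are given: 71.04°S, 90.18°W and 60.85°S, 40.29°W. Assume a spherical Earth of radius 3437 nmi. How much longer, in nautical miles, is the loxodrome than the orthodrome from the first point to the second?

Great circle: cos σ = sin φ₁ sin φ₂ + cos φ₁ cos φ₂ cos Δλ,  σ = 0.3820 rad → d_gc = 1312.89 nmi
Rhumb line: Δψ = +0.4428, q = Δφ/Δψ = 0.4016, d_rh = R√(Δφ²+q²Δλ²) = 1348.42 nmi
Excess = 1348.42 − 1312.89 = 35.53 ≈ 36 nmi

36 nmi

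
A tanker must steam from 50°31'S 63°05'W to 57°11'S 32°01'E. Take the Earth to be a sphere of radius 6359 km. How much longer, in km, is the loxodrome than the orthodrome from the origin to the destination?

501 km

Great circle: cos σ = sin φ₁ sin φ₂ + cos φ₁ cos φ₂ cos Δλ,  σ = 0.9046 rad → d_gc = 5752.3 km
Rhumb line: Δψ = -0.1978, q = Δφ/Δψ = 0.5883, d_rh = R√(Δφ²+q²Δλ²) = 6253.5 km
Excess = 6253.5 − 5752.3 = 501.2 ≈ 501 km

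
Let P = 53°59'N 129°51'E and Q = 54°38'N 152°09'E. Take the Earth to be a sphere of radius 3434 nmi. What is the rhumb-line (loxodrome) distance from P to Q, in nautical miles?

Δψ = ln[tan(π/4+φ₂/2)/tan(π/4+φ₁/2)] = +0.0194;  Δφ = +0.0113 rad,  Δλ = +0.3892 rad
q = Δφ/Δψ = 0.5834
d = R·√(Δφ² + q²Δλ²) = 3434·0.22735 = 781 nmi

781 nmi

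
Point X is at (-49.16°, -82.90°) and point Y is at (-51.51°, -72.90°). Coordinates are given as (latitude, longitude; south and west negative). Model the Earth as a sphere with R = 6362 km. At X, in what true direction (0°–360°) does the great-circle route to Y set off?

θ = atan2( sin Δλ·cos φ₂ ,  cos φ₁ sin φ₂ − sin φ₁ cos φ₂ cos Δλ )
  = atan2(+0.1081, -0.0482) = 114.02°

114.0°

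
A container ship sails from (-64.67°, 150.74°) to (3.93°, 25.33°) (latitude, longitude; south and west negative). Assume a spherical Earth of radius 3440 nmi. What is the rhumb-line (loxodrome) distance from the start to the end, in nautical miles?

Rhumb course C = atan2(Δλ, Δψ) with Δψ = ln[tan(π/4+φ₂/2)/tan(π/4+φ₁/2)] = +1.5616, Δλ = -2.1888 → C = 305.50°
d = R·|Δφ| / |cos C| = 3440·1.19730 / 0.58077 = 7092 nmi

7092 nmi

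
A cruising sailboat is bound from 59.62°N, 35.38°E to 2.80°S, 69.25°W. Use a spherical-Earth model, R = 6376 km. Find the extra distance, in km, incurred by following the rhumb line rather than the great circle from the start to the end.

Great circle: cos σ = sin φ₁ sin φ₂ + cos φ₁ cos φ₂ cos Δλ,  σ = 1.7413 rad → d_gc = 11102.8 km
Rhumb line: Δψ = -1.3527, q = Δφ/Δψ = 0.8054, d_rh = R√(Δφ²+q²Δλ²) = 11670.1 km
Excess = 11670.1 − 11102.8 = 567.3 ≈ 567 km

567 km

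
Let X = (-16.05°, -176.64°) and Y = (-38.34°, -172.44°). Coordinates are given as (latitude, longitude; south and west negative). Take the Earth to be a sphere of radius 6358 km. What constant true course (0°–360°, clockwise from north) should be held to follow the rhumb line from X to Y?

Δψ = ln[tan(π/4+φ₂/2)/tan(π/4+φ₁/2)] = -0.4417
Δλ = +0.0733 rad (taken the short way round)
course = atan2(Δλ, Δψ) = 170.58°

170.6°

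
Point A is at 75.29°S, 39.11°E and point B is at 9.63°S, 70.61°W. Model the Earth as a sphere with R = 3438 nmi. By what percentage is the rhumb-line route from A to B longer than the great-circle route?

Great circle: σ = 1.4934 rad → d_gc = Rσ = 5134.3 nmi
Rhumb: Δφ = +1.1460, Δλ = -1.9150, Δψ = +1.8785, q = Δφ/Δψ = 0.6101 → d_rh = R√(Δφ²+q²Δλ²) = 5626.3 nmi
Excess = (5626.3 − 5134.3) / 5134.3 = 492.0 / 5134.3 = 9.58% ≈ 9.6%

9.6%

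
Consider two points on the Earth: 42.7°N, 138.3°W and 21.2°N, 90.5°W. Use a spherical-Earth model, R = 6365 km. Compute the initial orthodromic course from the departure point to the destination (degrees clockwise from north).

N = sin Δλ·cos φ₂ = +0.6907;  D = cos φ₁ sin φ₂ − sin φ₁ cos φ₂ cos Δλ = -0.1589
initial course = atan2(N, D) = 102.96°

103.0°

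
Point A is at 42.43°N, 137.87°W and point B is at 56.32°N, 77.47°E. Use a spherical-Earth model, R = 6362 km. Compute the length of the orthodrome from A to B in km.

cos σ = sin φ₁ sin φ₂ + cos φ₁ cos φ₂ cos Δλ
      = sin(42.43°)sin(56.32°) + cos(42.43°)cos(56.32°)cos(-144.66°) = 0.2275
σ = 76.847° → d = Rσ = 6362·1.34124 = 8533 km

8533 km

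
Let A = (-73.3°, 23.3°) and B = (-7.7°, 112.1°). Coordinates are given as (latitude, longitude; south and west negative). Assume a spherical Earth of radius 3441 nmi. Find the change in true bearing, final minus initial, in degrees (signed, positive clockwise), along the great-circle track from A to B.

At departure: θ₁ = atan2(sin Δλ cos φ₂, cos φ₁ sin φ₂ − sin φ₁ cos φ₂ cos Δλ) = 91.08°
At arrival: θ₂ = atan2(sin Δλ cos φ₁, −cos φ₂ sin φ₁ + sin φ₂ cos φ₁ cos Δλ) = 16.85°
Δθ = θ₂ − θ₁ = -74.2°

-74.2°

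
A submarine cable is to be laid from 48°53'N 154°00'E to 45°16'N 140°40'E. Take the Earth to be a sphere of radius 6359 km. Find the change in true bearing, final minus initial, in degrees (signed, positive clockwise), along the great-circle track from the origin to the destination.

-9.8°

Initial bearing θ₁ = atan2(sin Δλ cos φ₂, cos φ₁ sin φ₂ − sin φ₁ cos φ₂ cos Δλ) = 253.27°
Final bearing θ₂ = (initial bearing from the destination back to the start) + 180° = 243.48°
Δθ = θ₂ − θ₁ = -9.8°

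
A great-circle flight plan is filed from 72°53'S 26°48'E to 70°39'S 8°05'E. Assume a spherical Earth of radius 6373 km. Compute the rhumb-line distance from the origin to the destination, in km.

Δψ = ln[tan(π/4+φ₂/2)/tan(π/4+φ₁/2)] = +0.1247;  Δφ = +0.0390 rad,  Δλ = -0.3267 rad
q = Δφ/Δψ = 0.3125
d = R·√(Δφ² + q²Δλ²) = 6373·0.10927 = 696 km

696 km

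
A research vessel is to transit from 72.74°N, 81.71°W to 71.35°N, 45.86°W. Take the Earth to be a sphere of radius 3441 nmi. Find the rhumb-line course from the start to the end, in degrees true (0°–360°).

97.2°

Δψ = ln[tan(π/4+φ₂/2)/tan(π/4+φ₁/2)] = -0.0787
Δλ = +0.6257 rad (taken the short way round)
course = atan2(Δλ, Δψ) = 97.17°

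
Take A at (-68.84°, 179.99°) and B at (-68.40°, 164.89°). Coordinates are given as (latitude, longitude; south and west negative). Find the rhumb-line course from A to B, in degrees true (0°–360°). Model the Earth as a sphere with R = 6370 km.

274.6°

Δψ = ln[tan(π/4+φ₂/2)/tan(π/4+φ₁/2)] = +0.0211
Δλ = -0.2635 rad (taken the short way round)
course = atan2(Δλ, Δψ) = 274.57°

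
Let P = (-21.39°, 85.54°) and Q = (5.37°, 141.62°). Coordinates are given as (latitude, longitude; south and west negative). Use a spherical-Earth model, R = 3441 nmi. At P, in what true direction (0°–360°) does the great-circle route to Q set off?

θ = atan2( sin Δλ·cos φ₂ ,  cos φ₁ sin φ₂ − sin φ₁ cos φ₂ cos Δλ )
  = atan2(+0.8262, +0.2898) = 70.67°

70.7°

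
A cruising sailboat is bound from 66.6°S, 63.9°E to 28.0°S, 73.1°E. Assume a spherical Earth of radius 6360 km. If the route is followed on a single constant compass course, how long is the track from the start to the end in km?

Rhumb course C = atan2(Δλ, Δψ) with Δψ = ln[tan(π/4+φ₂/2)/tan(π/4+φ₁/2)] = +1.0652, Δλ = +0.1606 → C = 8.57°
d = R·|Δφ| / |cos C| = 6360·0.67370 / 0.98883 = 4333 km

4333 km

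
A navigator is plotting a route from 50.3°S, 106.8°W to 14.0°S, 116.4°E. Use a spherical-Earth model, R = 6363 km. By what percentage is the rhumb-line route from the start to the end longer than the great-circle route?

Great circle: σ = 1.8397 rad → d_gc = Rσ = 11706.0 km
Rhumb: Δφ = +0.6336, Δλ = -2.3876, Δψ = +0.7720, q = Δφ/Δψ = 0.8206 → d_rh = R√(Δφ²+q²Δλ²) = 13102.8 km
Excess = (13102.8 − 11706.0) / 11706.0 = 1396.8 / 11706.0 = 11.93% ≈ 11.9%

11.9%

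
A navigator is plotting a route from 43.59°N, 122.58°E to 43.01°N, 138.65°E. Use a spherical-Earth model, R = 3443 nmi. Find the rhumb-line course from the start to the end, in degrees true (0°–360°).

92.8°

Δψ = ln[tan(π/4+φ₂/2)/tan(π/4+φ₁/2)] = -0.0139
Δλ = +0.2805 rad (taken the short way round)
course = atan2(Δλ, Δψ) = 92.84°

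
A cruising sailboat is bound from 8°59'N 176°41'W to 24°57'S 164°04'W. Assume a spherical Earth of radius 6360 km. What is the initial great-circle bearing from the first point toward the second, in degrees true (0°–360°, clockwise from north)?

160.4°

N = sin Δλ·cos φ₂ = +0.1980;  D = cos φ₁ sin φ₂ − sin φ₁ cos φ₂ cos Δλ = -0.5548
initial course = atan2(N, D) = 160.36°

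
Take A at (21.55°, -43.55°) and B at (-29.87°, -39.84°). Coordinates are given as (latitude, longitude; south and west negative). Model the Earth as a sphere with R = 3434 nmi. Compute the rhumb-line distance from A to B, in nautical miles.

3089 nmi

Rhumb course C = atan2(Δλ, Δψ) with Δψ = ln[tan(π/4+φ₂/2)/tan(π/4+φ₁/2)] = -0.9320, Δλ = +0.0648 → C = 176.03°
d = R·|Δφ| / |cos C| = 3434·0.89745 / 0.99760 = 3089 nmi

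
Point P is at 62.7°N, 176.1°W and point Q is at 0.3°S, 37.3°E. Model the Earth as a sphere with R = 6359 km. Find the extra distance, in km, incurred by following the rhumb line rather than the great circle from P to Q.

Great circle: cos σ = sin φ₁ sin φ₂ + cos φ₁ cos φ₂ cos Δλ,  σ = 1.9688 rad → d_gc = 12519.4 km
Rhumb line: Δψ = -1.4205, q = Δφ/Δψ = 0.7740, d_rh = R√(Δφ²+q²Δλ²) = 14404.7 km
Excess = 14404.7 − 12519.4 = 1885.3 ≈ 1885 km

1885 km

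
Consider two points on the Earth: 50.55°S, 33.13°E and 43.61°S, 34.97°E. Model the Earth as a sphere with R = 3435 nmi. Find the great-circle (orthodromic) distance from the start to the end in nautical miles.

423 nmi

cos σ = sin φ₁ sin φ₂ + cos φ₁ cos φ₂ cos Δλ
      = sin(-50.55°)sin(-43.61°) + cos(-50.55°)cos(-43.61°)cos(1.84°) = 0.9924
σ = 7.052° → d = Rσ = 3435·0.12307 = 423 nmi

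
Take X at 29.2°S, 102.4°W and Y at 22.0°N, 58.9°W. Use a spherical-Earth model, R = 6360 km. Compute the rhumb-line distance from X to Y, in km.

7346 km

Δψ = ln[tan(π/4+φ₂/2)/tan(π/4+φ₁/2)] = +0.9270;  Δφ = +0.8936 rad,  Δλ = +0.7592 rad
q = Δφ/Δψ = 0.9640
d = R·√(Δφ² + q²Δλ²) = 6360·1.15505 = 7346 km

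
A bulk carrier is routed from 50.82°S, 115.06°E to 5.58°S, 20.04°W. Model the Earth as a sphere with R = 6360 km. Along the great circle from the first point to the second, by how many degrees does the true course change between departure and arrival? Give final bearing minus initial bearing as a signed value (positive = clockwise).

+102.2°

At departure: θ₁ = atan2(sin Δλ cos φ₂, cos φ₁ sin φ₂ − sin φ₁ cos φ₂ cos Δλ) = 229.13°
At arrival: θ₂ = atan2(sin Δλ cos φ₁, −cos φ₂ sin φ₁ + sin φ₂ cos φ₁ cos Δλ) = 331.31°
Δθ = θ₂ − θ₁ = +102.2°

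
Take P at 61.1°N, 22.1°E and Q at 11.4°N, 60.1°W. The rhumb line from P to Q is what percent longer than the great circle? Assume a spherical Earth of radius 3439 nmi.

3.9%

Great circle: σ = 1.3312 rad → d_gc = Rσ = 4577.9 nmi
Rhumb: Δφ = -0.8674, Δλ = -1.4347, Δψ = -1.1557, q = Δφ/Δψ = 0.7506 → d_rh = R√(Δφ²+q²Δλ²) = 4755.2 nmi
Excess = (4755.2 − 4577.9) / 4577.9 = 177.3 / 4577.9 = 3.87% ≈ 3.9%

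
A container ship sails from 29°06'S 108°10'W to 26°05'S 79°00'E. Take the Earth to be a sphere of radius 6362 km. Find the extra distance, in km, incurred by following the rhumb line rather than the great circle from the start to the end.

Great circle: cos σ = sin φ₁ sin φ₂ + cos φ₁ cos φ₂ cos Δλ,  σ = 2.1710 rad → d_gc = 13812.0 km
Rhumb line: Δψ = +0.0594, q = Δφ/Δψ = 0.8861, d_rh = R√(Δφ²+q²Δλ²) = 17008.7 km
Excess = 17008.7 − 13812.0 = 3196.7 ≈ 3197 km

3197 km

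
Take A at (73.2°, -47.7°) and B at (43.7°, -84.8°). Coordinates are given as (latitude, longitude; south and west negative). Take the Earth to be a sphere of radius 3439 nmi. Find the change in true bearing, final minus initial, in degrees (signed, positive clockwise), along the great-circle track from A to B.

-32.9°

At departure: θ₁ = atan2(sin Δλ cos φ₂, cos φ₁ sin φ₂ − sin φ₁ cos φ₂ cos Δλ) = 231.06°
At arrival: θ₂ = atan2(sin Δλ cos φ₁, −cos φ₂ sin φ₁ + sin φ₂ cos φ₁ cos Δλ) = 198.12°
Δθ = θ₂ − θ₁ = -32.9°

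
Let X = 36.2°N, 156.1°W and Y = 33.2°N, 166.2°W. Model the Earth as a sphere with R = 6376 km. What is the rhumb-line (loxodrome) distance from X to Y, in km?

Δψ = ln[tan(π/4+φ₂/2)/tan(π/4+φ₁/2)] = -0.0637;  Δφ = -0.0524 rad,  Δλ = -0.1763 rad
q = Δφ/Δψ = 0.8220
d = R·√(Δφ² + q²Δλ²) = 6376·0.15406 = 982 km

982 km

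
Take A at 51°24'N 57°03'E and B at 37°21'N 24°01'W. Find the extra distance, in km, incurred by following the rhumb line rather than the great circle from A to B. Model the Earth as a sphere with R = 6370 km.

295 km

Great circle: cos σ = sin φ₁ sin φ₂ + cos φ₁ cos φ₂ cos Δλ,  σ = 0.9871 rad → d_gc = 6287.6 km
Rhumb line: Δψ = -0.3456, q = Δφ/Δψ = 0.7095, d_rh = R√(Δφ²+q²Δλ²) = 6582.8 km
Excess = 6582.8 − 6287.6 = 295.2 ≈ 295 km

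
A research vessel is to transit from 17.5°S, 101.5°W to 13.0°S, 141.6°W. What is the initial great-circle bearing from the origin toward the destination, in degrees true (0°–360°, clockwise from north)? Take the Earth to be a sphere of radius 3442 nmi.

θ = atan2( sin Δλ·cos φ₂ ,  cos φ₁ sin φ₂ − sin φ₁ cos φ₂ cos Δλ )
  = atan2(-0.6276, +0.0096) = 270.87°

270.9°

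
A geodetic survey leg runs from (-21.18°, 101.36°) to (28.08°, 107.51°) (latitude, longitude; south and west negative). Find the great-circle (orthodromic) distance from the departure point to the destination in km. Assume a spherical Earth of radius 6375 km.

cos σ = sin φ₁ sin φ₂ + cos φ₁ cos φ₂ cos Δλ
      = sin(-21.18°)sin(28.08°) + cos(-21.18°)cos(28.08°)cos(6.15°) = 0.6479
σ = 49.617° → d = Rσ = 6375·0.86598 = 5521 km

5521 km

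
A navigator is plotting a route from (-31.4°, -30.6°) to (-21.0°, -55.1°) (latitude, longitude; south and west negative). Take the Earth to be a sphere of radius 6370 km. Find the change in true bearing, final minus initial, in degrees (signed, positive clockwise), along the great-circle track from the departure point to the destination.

At departure: θ₁ = atan2(sin Δλ cos φ₂, cos φ₁ sin φ₂ − sin φ₁ cos φ₂ cos Δλ) = 289.45°
At arrival: θ₂ = atan2(sin Δλ cos φ₁, −cos φ₂ sin φ₁ + sin φ₂ cos φ₁ cos Δλ) = 300.45°
Δθ = θ₂ − θ₁ = +11.0°

+11.0°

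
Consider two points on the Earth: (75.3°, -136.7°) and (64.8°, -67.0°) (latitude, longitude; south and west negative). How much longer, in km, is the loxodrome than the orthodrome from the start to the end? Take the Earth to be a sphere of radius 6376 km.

153 km

Great circle: cos σ = sin φ₁ sin φ₂ + cos φ₁ cos φ₂ cos Δλ,  σ = 0.4210 rad → d_gc = 2684.1 km
Rhumb line: Δψ = -0.5498, q = Δφ/Δψ = 0.3333, d_rh = R√(Δφ²+q²Δλ²) = 2837.2 km
Excess = 2837.2 − 2684.1 = 153.1 ≈ 153 km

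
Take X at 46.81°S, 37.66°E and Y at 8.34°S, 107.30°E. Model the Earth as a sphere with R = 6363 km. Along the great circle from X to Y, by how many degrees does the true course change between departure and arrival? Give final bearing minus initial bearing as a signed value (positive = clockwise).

-37.7°

Initial bearing θ₁ = atan2(sin Δλ cos φ₂, cos φ₁ sin φ₂ − sin φ₁ cos φ₂ cos Δλ) = 80.71°
Final bearing θ₂ = (initial bearing from the destination back to the start) + 180° = 43.05°
Δθ = θ₂ − θ₁ = -37.7°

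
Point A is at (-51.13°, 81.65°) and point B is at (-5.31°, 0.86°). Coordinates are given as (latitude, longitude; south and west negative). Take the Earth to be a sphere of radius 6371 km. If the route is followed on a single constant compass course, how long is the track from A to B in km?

Δψ = ln[tan(π/4+φ₂/2)/tan(π/4+φ₁/2)] = +0.9489;  Δφ = +0.7997 rad,  Δλ = -1.4101 rad
q = Δφ/Δψ = 0.8428
d = R·√(Δφ² + q²Δλ²) = 6371·1.43236 = 9126 km

9126 km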